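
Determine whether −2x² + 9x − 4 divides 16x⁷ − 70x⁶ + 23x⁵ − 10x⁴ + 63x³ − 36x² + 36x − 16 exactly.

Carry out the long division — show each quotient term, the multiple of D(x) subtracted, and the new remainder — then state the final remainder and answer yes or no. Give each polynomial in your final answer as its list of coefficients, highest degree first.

Step 1: lead(16x⁷ − 70x⁶ + 23x⁵ − 10x⁴ + 63x³ − 36x² + 36x − 16) ÷ lead(D) = 16x⁷ ÷ −2x² = −8x⁵. Subtract (−8x⁵)·D = 16x⁷ − 72x⁶ + 32x⁵. Remainder: 2x⁶ − 9x⁵ − 10x⁴ + 63x³ − 36x² + 36x − 16.
Step 2: lead(2x⁶ − 9x⁵ − 10x⁴ + 63x³ − 36x² + 36x − 16) ÷ lead(D) = 2x⁶ ÷ −2x² = −x⁴. Subtract (−x⁴)·D = 2x⁶ − 9x⁵ + 4x⁴. Remainder: −14x⁴ + 63x³ − 36x² + 36x − 16.
Step 3: lead(−14x⁴ + 63x³ − 36x² + 36x − 16) ÷ lead(D) = −14x⁴ ÷ −2x² = 7x². Subtract (7x²)·D = −14x⁴ + 63x³ − 28x². Remainder: −8x² + 36x − 16.
Step 4: lead(−8x² + 36x − 16) ÷ lead(D) = −8x² ÷ −2x² = 4. Subtract (4)·D = −8x² + 36x − 16. Remainder: 0.

R = [0], so D(x) is a factor of P(x). yes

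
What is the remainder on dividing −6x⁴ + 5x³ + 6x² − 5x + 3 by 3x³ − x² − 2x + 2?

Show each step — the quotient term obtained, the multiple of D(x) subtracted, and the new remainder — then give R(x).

Step 1: lead(−6x⁴ + 5x³ + 6x² − 5x + 3) ÷ lead(D) = −6x⁴ ÷ 3x³ = −2x. Subtract (−2x)·D = −6x⁴ + 2x³ + 4x² − 4x. Remainder: 3x³ + 2x² − x + 3.
Step 2: lead(3x³ + 2x² − x + 3) ÷ lead(D) = 3x³ ÷ 3x³ = 1. Subtract (1)·D = 3x³ − x² − 2x + 2. Remainder: 3x² + x + 1.

R(x) = 3x² + x + 1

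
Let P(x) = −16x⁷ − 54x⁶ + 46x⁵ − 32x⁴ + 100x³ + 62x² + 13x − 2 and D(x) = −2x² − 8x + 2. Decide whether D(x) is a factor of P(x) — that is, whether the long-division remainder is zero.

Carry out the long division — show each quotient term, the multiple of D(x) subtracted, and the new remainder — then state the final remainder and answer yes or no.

Step 1: lead(−16x⁷ − 54x⁶ + 46x⁵ − 32x⁴ + 100x³ + 62x² + 13x − 2) ÷ lead(D) = −16x⁷ ÷ −2x² = 8x⁵. Subtract (8x⁵)·D = −16x⁷ − 64x⁶ + 16x⁵. Remainder: 10x⁶ + 30x⁵ − 32x⁴ + 100x³ + 62x² + 13x − 2.
Step 2: lead(10x⁶ + 30x⁵ − 32x⁴ + 100x³ + 62x² + 13x − 2) ÷ lead(D) = 10x⁶ ÷ −2x² = −5x⁴. Subtract (−5x⁴)·D = 10x⁶ + 40x⁵ − 10x⁴. Remainder: −10x⁵ − 22x⁴ + 100x³ + 62x² + 13x − 2.
Step 3: lead(−10x⁵ − 22x⁴ + 100x³ + 62x² + 13x − 2) ÷ lead(D) = −10x⁵ ÷ −2x² = 5x³. Subtract (5x³)·D = −10x⁵ − 40x⁴ + 10x³. Remainder: 18x⁴ + 90x³ + 62x² + 13x − 2.
Step 4: lead(18x⁴ + 90x³ + 62x² + 13x − 2) ÷ lead(D) = 18x⁴ ÷ −2x² = −9x². Subtract (−9x²)·D = 18x⁴ + 72x³ − 18x². Remainder: 18x³ + 80x² + 13x − 2.
Step 5: lead(18x³ + 80x² + 13x − 2) ÷ lead(D) = 18x³ ÷ −2x² = −9x. Subtract (−9x)·D = 18x³ + 72x² − 18x. Remainder: 8x² + 31x − 2.
Step 6: lead(8x² + 31x − 2) ÷ lead(D) = 8x² ÷ −2x² = −4. Subtract (−4)·D = 8x² + 32x − 8. Remainder: −x + 6.

R(x) = −x + 6, so D(x) is not a factor of P(x). no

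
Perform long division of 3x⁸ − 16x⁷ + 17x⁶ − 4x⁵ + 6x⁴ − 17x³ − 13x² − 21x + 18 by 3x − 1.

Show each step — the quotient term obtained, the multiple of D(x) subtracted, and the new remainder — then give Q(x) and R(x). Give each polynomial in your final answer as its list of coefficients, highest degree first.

Q = [1, -5, 4, 0, 2, -5, -6, -9]; R = [9]

Step 1: lead(3x⁸ − 16x⁷ + 17x⁶ − 4x⁵ + 6x⁴ − 17x³ − 13x² − 21x + 18) ÷ lead(D) = 3x⁸ ÷ 3x = x⁷. Subtract (x⁷)·D = 3x⁸ − x⁷. Remainder: −15x⁷ + 17x⁶ − 4x⁵ + 6x⁴ − 17x³ − 13x² − 21x + 18.
Step 2: lead(−15x⁷ + 17x⁶ − 4x⁵ + 6x⁴ − 17x³ − 13x² − 21x + 18) ÷ lead(D) = −15x⁷ ÷ 3x = −5x⁶. Subtract (−5x⁶)·D = −15x⁷ + 5x⁶. Remainder: 12x⁶ − 4x⁵ + 6x⁴ − 17x³ − 13x² − 21x + 18.
Step 3: lead(12x⁶ − 4x⁵ + 6x⁴ − 17x³ − 13x² − 21x + 18) ÷ lead(D) = 12x⁶ ÷ 3x = 4x⁵. Subtract (4x⁵)·D = 12x⁶ − 4x⁵. Remainder: 6x⁴ − 17x³ − 13x² − 21x + 18.
Step 4: lead(6x⁴ − 17x³ − 13x² − 21x + 18) ÷ lead(D) = 6x⁴ ÷ 3x = 2x³. Subtract (2x³)·D = 6x⁴ − 2x³. Remainder: −15x³ − 13x² − 21x + 18.
Step 5: lead(−15x³ − 13x² − 21x + 18) ÷ lead(D) = −15x³ ÷ 3x = −5x². Subtract (−5x²)·D = −15x³ + 5x². Remainder: −18x² − 21x + 18.
Step 6: lead(−18x² − 21x + 18) ÷ lead(D) = −18x² ÷ 3x = −6x. Subtract (−6x)·D = −18x² + 6x. Remainder: −27x + 18.
Step 7: lead(−27x + 18) ÷ lead(D) = −27x ÷ 3x = −9. Subtract (−9)·D = −27x + 9. Remainder: 9.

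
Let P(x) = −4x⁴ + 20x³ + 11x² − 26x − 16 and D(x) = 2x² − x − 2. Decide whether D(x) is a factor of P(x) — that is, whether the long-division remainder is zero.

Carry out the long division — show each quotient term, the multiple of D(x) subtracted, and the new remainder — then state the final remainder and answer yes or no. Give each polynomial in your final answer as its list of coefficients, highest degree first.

R = [0], so D(x) is a factor of P(x). yes

Step 1: lead(−4x⁴ + 20x³ + 11x² − 26x − 16) ÷ lead(D) = −4x⁴ ÷ 2x² = −2x². Subtract (−2x²)·D = −4x⁴ + 2x³ + 4x². Remainder: 18x³ + 7x² − 26x − 16.
Step 2: lead(18x³ + 7x² − 26x − 16) ÷ lead(D) = 18x³ ÷ 2x² = 9x. Subtract (9x)·D = 18x³ − 9x² − 18x. Remainder: 16x² − 8x − 16.
Step 3: lead(16x² − 8x − 16) ÷ lead(D) = 16x² ÷ 2x² = 8. Subtract (8)·D = 16x² − 8x − 16. Remainder: 0.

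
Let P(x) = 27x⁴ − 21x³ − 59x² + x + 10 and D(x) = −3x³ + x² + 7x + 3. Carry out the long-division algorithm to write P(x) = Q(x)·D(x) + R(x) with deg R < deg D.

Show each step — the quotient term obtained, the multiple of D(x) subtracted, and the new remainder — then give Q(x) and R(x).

Step 1: lead(27x⁴ − 21x³ − 59x² + x + 10) ÷ lead(D) = 27x⁴ ÷ −3x³ = −9x. Subtract (−9x)·D = 27x⁴ − 9x³ − 63x² − 27x. Remainder: −12x³ + 4x² + 28x + 10.
Step 2: lead(−12x³ + 4x² + 28x + 10) ÷ lead(D) = −12x³ ÷ −3x³ = 4. Subtract (4)·D = −12x³ + 4x² + 28x + 12. Remainder: −2.

Q(x) = −9x + 4; R(x) = −2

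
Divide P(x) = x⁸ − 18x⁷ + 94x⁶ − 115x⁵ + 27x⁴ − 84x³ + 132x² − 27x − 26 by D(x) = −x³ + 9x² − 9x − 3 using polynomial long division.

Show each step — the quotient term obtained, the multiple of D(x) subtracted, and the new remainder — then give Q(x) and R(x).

Step 1: lead(x⁸ − 18x⁷ + 94x⁶ − 115x⁵ + 27x⁴ − 84x³ + 132x² − 27x − 26) ÷ lead(D) = x⁸ ÷ −x³ = −x⁵. Subtract (−x⁵)·D = x⁸ − 9x⁷ + 9x⁶ + 3x⁵. Remainder: −9x⁷ + 85x⁶ − 118x⁵ + 27x⁴ − 84x³ + 132x² − 27x − 26.
Step 2: lead(−9x⁷ + 85x⁶ − 118x⁵ + 27x⁴ − 84x³ + 132x² − 27x − 26) ÷ lead(D) = −9x⁷ ÷ −x³ = 9x⁴. Subtract (9x⁴)·D = −9x⁷ + 81x⁶ − 81x⁵ − 27x⁴. Remainder: 4x⁶ − 37x⁵ + 54x⁴ − 84x³ + 132x² − 27x − 26.
Step 3: lead(4x⁶ − 37x⁵ + 54x⁴ − 84x³ + 132x² − 27x − 26) ÷ lead(D) = 4x⁶ ÷ −x³ = −4x³. Subtract (−4x³)·D = 4x⁶ − 36x⁵ + 36x⁴ + 12x³. Remainder: −x⁵ + 18x⁴ − 96x³ + 132x² − 27x − 26.
Step 4: lead(−x⁵ + 18x⁴ − 96x³ + 132x² − 27x − 26) ÷ lead(D) = −x⁵ ÷ −x³ = x². Subtract (x²)·D = −x⁵ + 9x⁴ − 9x³ − 3x². Remainder: 9x⁴ − 87x³ + 135x² − 27x − 26.
Step 5: lead(9x⁴ − 87x³ + 135x² − 27x − 26) ÷ lead(D) = 9x⁴ ÷ −x³ = −9x. Subtract (−9x)·D = 9x⁴ − 81x³ + 81x² + 27x. Remainder: −6x³ + 54x² − 54x − 26.
Step 6: lead(−6x³ + 54x² − 54x − 26) ÷ lead(D) = −6x³ ÷ −x³ = 6. Subtract (6)·D = −6x³ + 54x² − 54x − 18. Remainder: −8.

Q(x) = −x⁵ + 9x⁴ − 4x³ + x² − 9x + 6; R(x) = −8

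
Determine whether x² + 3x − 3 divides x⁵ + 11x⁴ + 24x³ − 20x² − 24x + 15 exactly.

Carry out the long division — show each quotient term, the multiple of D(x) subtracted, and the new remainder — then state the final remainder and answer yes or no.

R(x) = 0, so D(x) is a factor of P(x). yes

Step 1: lead(x⁵ + 11x⁴ + 24x³ − 20x² − 24x + 15) ÷ lead(D) = x⁵ ÷ x² = x³. Subtract (x³)·D = x⁵ + 3x⁴ − 3x³. Remainder: 8x⁴ + 27x³ − 20x² − 24x + 15.
Step 2: lead(8x⁴ + 27x³ − 20x² − 24x + 15) ÷ lead(D) = 8x⁴ ÷ x² = 8x². Subtract (8x²)·D = 8x⁴ + 24x³ − 24x². Remainder: 3x³ + 4x² − 24x + 15.
Step 3: lead(3x³ + 4x² − 24x + 15) ÷ lead(D) = 3x³ ÷ x² = 3x. Subtract (3x)·D = 3x³ + 9x² − 9x. Remainder: −5x² − 15x + 15.
Step 4: lead(−5x² − 15x + 15) ÷ lead(D) = −5x² ÷ x² = −5. Subtract (−5)·D = −5x² − 15x + 15. Remainder: 0.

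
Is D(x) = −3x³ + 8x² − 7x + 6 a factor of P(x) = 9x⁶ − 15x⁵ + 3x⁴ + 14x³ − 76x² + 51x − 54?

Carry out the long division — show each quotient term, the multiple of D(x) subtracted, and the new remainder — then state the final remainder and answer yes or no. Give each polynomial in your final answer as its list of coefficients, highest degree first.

R = [0], so D(x) is a factor of P(x). yes

Step 1: lead(9x⁶ − 15x⁵ + 3x⁴ + 14x³ − 76x² + 51x − 54) ÷ lead(D) = 9x⁶ ÷ −3x³ = −3x³. Subtract (−3x³)·D = 9x⁶ − 24x⁵ + 21x⁴ − 18x³. Remainder: 9x⁵ − 18x⁴ + 32x³ − 76x² + 51x − 54.
Step 2: lead(9x⁵ − 18x⁴ + 32x³ − 76x² + 51x − 54) ÷ lead(D) = 9x⁵ ÷ −3x³ = −3x². Subtract (−3x²)·D = 9x⁵ − 24x⁴ + 21x³ − 18x². Remainder: 6x⁴ + 11x³ − 58x² + 51x − 54.
Step 3: lead(6x⁴ + 11x³ − 58x² + 51x − 54) ÷ lead(D) = 6x⁴ ÷ −3x³ = −2x. Subtract (−2x)·D = 6x⁴ − 16x³ + 14x² − 12x. Remainder: 27x³ − 72x² + 63x − 54.
Step 4: lead(27x³ − 72x² + 63x − 54) ÷ lead(D) = 27x³ ÷ −3x³ = −9. Subtract (−9)·D = 27x³ − 72x² + 63x − 54. Remainder: 0.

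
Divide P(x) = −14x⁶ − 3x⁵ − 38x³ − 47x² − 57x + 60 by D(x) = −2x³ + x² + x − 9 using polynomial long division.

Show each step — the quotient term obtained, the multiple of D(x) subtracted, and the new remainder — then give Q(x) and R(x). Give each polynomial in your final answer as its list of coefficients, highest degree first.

Q = [7, 5, 6, -7]; R = [-1, 4, -3]

Step 1: lead(−14x⁶ − 3x⁵ − 38x³ − 47x² − 57x + 60) ÷ lead(D) = −14x⁶ ÷ −2x³ = 7x³. Subtract (7x³)·D = −14x⁶ + 7x⁵ + 7x⁴ − 63x³. Remainder: −10x⁵ − 7x⁴ + 25x³ − 47x² − 57x + 60.
Step 2: lead(−10x⁵ − 7x⁴ + 25x³ − 47x² − 57x + 60) ÷ lead(D) = −10x⁵ ÷ −2x³ = 5x². Subtract (5x²)·D = −10x⁵ + 5x⁴ + 5x³ − 45x². Remainder: −12x⁴ + 20x³ − 2x² − 57x + 60.
Step 3: lead(−12x⁴ + 20x³ − 2x² − 57x + 60) ÷ lead(D) = −12x⁴ ÷ −2x³ = 6x. Subtract (6x)·D = −12x⁴ + 6x³ + 6x² − 54x. Remainder: 14x³ − 8x² − 3x + 60.
Step 4: lead(14x³ − 8x² − 3x + 60) ÷ lead(D) = 14x³ ÷ −2x³ = −7. Subtract (−7)·D = 14x³ − 7x² − 7x + 63. Remainder: −x² + 4x − 3.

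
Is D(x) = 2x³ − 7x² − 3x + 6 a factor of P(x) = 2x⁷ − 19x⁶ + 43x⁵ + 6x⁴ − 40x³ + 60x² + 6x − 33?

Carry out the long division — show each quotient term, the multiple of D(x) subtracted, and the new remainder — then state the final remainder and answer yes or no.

Step 1: lead(2x⁷ − 19x⁶ + 43x⁵ + 6x⁴ − 40x³ + 60x² + 6x − 33) ÷ lead(D) = 2x⁷ ÷ 2x³ = x⁴. Subtract (x⁴)·D = 2x⁷ − 7x⁶ − 3x⁵ + 6x⁴. Remainder: −12x⁶ + 46x⁵ − 40x³ + 60x² + 6x − 33.
Step 2: lead(−12x⁶ + 46x⁵ − 40x³ + 60x² + 6x − 33) ÷ lead(D) = −12x⁶ ÷ 2x³ = −6x³. Subtract (−6x³)·D = −12x⁶ + 42x⁵ + 18x⁴ − 36x³. Remainder: 4x⁵ − 18x⁴ − 4x³ + 60x² + 6x − 33.
Step 3: lead(4x⁵ − 18x⁴ − 4x³ + 60x² + 6x − 33) ÷ lead(D) = 4x⁵ ÷ 2x³ = 2x². Subtract (2x²)·D = 4x⁵ − 14x⁴ − 6x³ + 12x². Remainder: −4x⁴ + 2x³ + 48x² + 6x − 33.
Step 4: lead(−4x⁴ + 2x³ + 48x² + 6x − 33) ÷ lead(D) = −4x⁴ ÷ 2x³ = −2x. Subtract (−2x)·D = −4x⁴ + 14x³ + 6x² − 12x. Remainder: −12x³ + 42x² + 18x − 33.
Step 5: lead(−12x³ + 42x² + 18x − 33) ÷ lead(D) = −12x³ ÷ 2x³ = −6. Subtract (−6)·D = −12x³ + 42x² + 18x − 36. Remainder: 3.

R(x) = 3, so D(x) is not a factor of P(x). no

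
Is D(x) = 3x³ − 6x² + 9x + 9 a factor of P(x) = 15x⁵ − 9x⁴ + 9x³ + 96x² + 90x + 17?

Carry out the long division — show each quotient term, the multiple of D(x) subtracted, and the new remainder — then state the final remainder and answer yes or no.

R(x) = 9x − 1, so D(x) is not a factor of P(x). no

Step 1: lead(15x⁵ − 9x⁴ + 9x³ + 96x² + 90x + 17) ÷ lead(D) = 15x⁵ ÷ 3x³ = 5x². Subtract (5x²)·D = 15x⁵ − 30x⁴ + 45x³ + 45x². Remainder: 21x⁴ − 36x³ + 51x² + 90x + 17.
Step 2: lead(21x⁴ − 36x³ + 51x² + 90x + 17) ÷ lead(D) = 21x⁴ ÷ 3x³ = 7x. Subtract (7x)·D = 21x⁴ − 42x³ + 63x² + 63x. Remainder: 6x³ − 12x² + 27x + 17.
Step 3: lead(6x³ − 12x² + 27x + 17) ÷ lead(D) = 6x³ ÷ 3x³ = 2. Subtract (2)·D = 6x³ − 12x² + 18x + 18. Remainder: 9x − 1.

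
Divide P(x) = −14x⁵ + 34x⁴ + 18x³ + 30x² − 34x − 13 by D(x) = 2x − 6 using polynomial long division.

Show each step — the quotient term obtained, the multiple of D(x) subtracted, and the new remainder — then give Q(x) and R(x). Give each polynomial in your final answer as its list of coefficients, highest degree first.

Q = [-7, -4, -3, 6, 1]; R = [-7]

Step 1: lead(−14x⁵ + 34x⁴ + 18x³ + 30x² − 34x − 13) ÷ lead(D) = −14x⁵ ÷ 2x = −7x⁴. Subtract (−7x⁴)·D = −14x⁵ + 42x⁴. Remainder: −8x⁴ + 18x³ + 30x² − 34x − 13.
Step 2: lead(−8x⁴ + 18x³ + 30x² − 34x − 13) ÷ lead(D) = −8x⁴ ÷ 2x = −4x³. Subtract (−4x³)·D = −8x⁴ + 24x³. Remainder: −6x³ + 30x² − 34x − 13.
Step 3: lead(−6x³ + 30x² − 34x − 13) ÷ lead(D) = −6x³ ÷ 2x = −3x². Subtract (−3x²)·D = −6x³ + 18x². Remainder: 12x² − 34x − 13.
Step 4: lead(12x² − 34x − 13) ÷ lead(D) = 12x² ÷ 2x = 6x. Subtract (6x)·D = 12x² − 36x. Remainder: 2x − 13.
Step 5: lead(2x − 13) ÷ lead(D) = 2x ÷ 2x = 1. Subtract (1)·D = 2x − 6. Remainder: −7.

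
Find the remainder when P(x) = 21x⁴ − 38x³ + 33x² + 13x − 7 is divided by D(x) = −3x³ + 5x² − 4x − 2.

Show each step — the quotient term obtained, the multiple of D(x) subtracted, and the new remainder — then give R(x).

R(x) = 3x − 5

Step 1: lead(21x⁴ − 38x³ + 33x² + 13x − 7) ÷ lead(D) = 21x⁴ ÷ −3x³ = −7x. Subtract (−7x)·D = 21x⁴ − 35x³ + 28x² + 14x. Remainder: −3x³ + 5x² − x − 7.
Step 2: lead(−3x³ + 5x² − x − 7) ÷ lead(D) = −3x³ ÷ −3x³ = 1. Subtract (1)·D = −3x³ + 5x² − 4x − 2. Remainder: 3x − 5.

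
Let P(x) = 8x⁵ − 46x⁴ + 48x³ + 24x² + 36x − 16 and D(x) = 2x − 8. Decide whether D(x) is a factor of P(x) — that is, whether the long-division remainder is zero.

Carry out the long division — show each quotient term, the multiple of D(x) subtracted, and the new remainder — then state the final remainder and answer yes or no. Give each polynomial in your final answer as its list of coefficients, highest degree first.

R = [0], so D(x) is a factor of P(x). yes

Step 1: lead(8x⁵ − 46x⁴ + 48x³ + 24x² + 36x − 16) ÷ lead(D) = 8x⁵ ÷ 2x = 4x⁴. Subtract (4x⁴)·D = 8x⁵ − 32x⁴. Remainder: −14x⁴ + 48x³ + 24x² + 36x − 16.
Step 2: lead(−14x⁴ + 48x³ + 24x² + 36x − 16) ÷ lead(D) = −14x⁴ ÷ 2x = −7x³. Subtract (−7x³)·D = −14x⁴ + 56x³. Remainder: −8x³ + 24x² + 36x − 16.
Step 3: lead(−8x³ + 24x² + 36x − 16) ÷ lead(D) = −8x³ ÷ 2x = −4x². Subtract (−4x²)·D = −8x³ + 32x². Remainder: −8x² + 36x − 16.
Step 4: lead(−8x² + 36x − 16) ÷ lead(D) = −8x² ÷ 2x = −4x. Subtract (−4x)·D = −8x² + 32x. Remainder: 4x − 16.
Step 5: lead(4x − 16) ÷ lead(D) = 4x ÷ 2x = 2. Subtract (2)·D = 4x − 16. Remainder: 0.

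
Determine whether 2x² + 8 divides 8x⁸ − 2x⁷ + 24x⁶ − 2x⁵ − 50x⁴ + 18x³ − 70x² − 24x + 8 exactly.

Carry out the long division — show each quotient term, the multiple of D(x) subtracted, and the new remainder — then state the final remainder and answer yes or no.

Step 1: lead(8x⁸ − 2x⁷ + 24x⁶ − 2x⁵ − 50x⁴ + 18x³ − 70x² − 24x + 8) ÷ lead(D) = 8x⁸ ÷ 2x² = 4x⁶. Subtract (4x⁶)·D = 8x⁸ + 32x⁶. Remainder: −2x⁷ − 8x⁶ − 2x⁵ − 50x⁴ + 18x³ − 70x² − 24x + 8.
Step 2: lead(−2x⁷ − 8x⁶ − 2x⁵ − 50x⁴ + 18x³ − 70x² − 24x + 8) ÷ lead(D) = −2x⁷ ÷ 2x² = −x⁵. Subtract (−x⁵)·D = −2x⁷ − 8x⁵. Remainder: −8x⁶ + 6x⁵ − 50x⁴ + 18x³ − 70x² − 24x + 8.
Step 3: lead(−8x⁶ + 6x⁵ − 50x⁴ + 18x³ − 70x² − 24x + 8) ÷ lead(D) = −8x⁶ ÷ 2x² = −4x⁴. Subtract (−4x⁴)·D = −8x⁶ − 32x⁴. Remainder: 6x⁵ − 18x⁴ + 18x³ − 70x² − 24x + 8.
Step 4: lead(6x⁵ − 18x⁴ + 18x³ − 70x² − 24x + 8) ÷ lead(D) = 6x⁵ ÷ 2x² = 3x³. Subtract (3x³)·D = 6x⁵ + 24x³. Remainder: −18x⁴ − 6x³ − 70x² − 24x + 8.
Step 5: lead(−18x⁴ − 6x³ − 70x² − 24x + 8) ÷ lead(D) = −18x⁴ ÷ 2x² = −9x². Subtract (−9x²)·D = −18x⁴ − 72x². Remainder: −6x³ + 2x² − 24x + 8.
Step 6: lead(−6x³ + 2x² − 24x + 8) ÷ lead(D) = −6x³ ÷ 2x² = −3x. Subtract (−3x)·D = −6x³ − 24x. Remainder: 2x² + 8.
Step 7: lead(2x² + 8) ÷ lead(D) = 2x² ÷ 2x² = 1. Subtract (1)·D = 2x² + 8. Remainder: 0.

R(x) = 0, so D(x) is a factor of P(x). yes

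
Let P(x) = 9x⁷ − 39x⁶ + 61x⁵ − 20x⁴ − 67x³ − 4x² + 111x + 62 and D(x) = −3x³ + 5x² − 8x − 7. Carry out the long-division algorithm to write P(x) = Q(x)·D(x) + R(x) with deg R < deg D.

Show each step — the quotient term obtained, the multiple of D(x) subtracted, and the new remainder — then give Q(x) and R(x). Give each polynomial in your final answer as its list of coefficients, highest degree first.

Q = [-3, 8, 1, -6, -9]; R = [-3, -1]

Step 1: lead(9x⁷ − 39x⁶ + 61x⁵ − 20x⁴ − 67x³ − 4x² + 111x + 62) ÷ lead(D) = 9x⁷ ÷ −3x³ = −3x⁴. Subtract (−3x⁴)·D = 9x⁷ − 15x⁶ + 24x⁵ + 21x⁴. Remainder: −24x⁶ + 37x⁵ − 41x⁴ − 67x³ − 4x² + 111x + 62.
Step 2: lead(−24x⁶ + 37x⁵ − 41x⁴ − 67x³ − 4x² + 111x + 62) ÷ lead(D) = −24x⁶ ÷ −3x³ = 8x³. Subtract (8x³)·D = −24x⁶ + 40x⁵ − 64x⁴ − 56x³. Remainder: −3x⁵ + 23x⁴ − 11x³ − 4x² + 111x + 62.
Step 3: lead(−3x⁵ + 23x⁴ − 11x³ − 4x² + 111x + 62) ÷ lead(D) = −3x⁵ ÷ −3x³ = x². Subtract (x²)·D = −3x⁵ + 5x⁴ − 8x³ − 7x². Remainder: 18x⁴ − 3x³ + 3x² + 111x + 62.
Step 4: lead(18x⁴ − 3x³ + 3x² + 111x + 62) ÷ lead(D) = 18x⁴ ÷ −3x³ = −6x. Subtract (−6x)·D = 18x⁴ − 30x³ + 48x² + 42x. Remainder: 27x³ − 45x² + 69x + 62.
Step 5: lead(27x³ − 45x² + 69x + 62) ÷ lead(D) = 27x³ ÷ −3x³ = −9. Subtract (−9)·D = 27x³ − 45x² + 72x + 63. Remainder: −3x − 1.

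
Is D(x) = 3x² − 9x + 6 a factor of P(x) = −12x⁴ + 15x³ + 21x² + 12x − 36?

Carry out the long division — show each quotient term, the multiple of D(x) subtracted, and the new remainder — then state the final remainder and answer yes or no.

R(x) = 0, so D(x) is a factor of P(x). yes

Step 1: lead(−12x⁴ + 15x³ + 21x² + 12x − 36) ÷ lead(D) = −12x⁴ ÷ 3x² = −4x². Subtract (−4x²)·D = −12x⁴ + 36x³ − 24x². Remainder: −21x³ + 45x² + 12x − 36.
Step 2: lead(−21x³ + 45x² + 12x − 36) ÷ lead(D) = −21x³ ÷ 3x² = −7x. Subtract (−7x)·D = −21x³ + 63x² − 42x. Remainder: −18x² + 54x − 36.
Step 3: lead(−18x² + 54x − 36) ÷ lead(D) = −18x² ÷ 3x² = −6. Subtract (−6)·D = −18x² + 54x − 36. Remainder: 0.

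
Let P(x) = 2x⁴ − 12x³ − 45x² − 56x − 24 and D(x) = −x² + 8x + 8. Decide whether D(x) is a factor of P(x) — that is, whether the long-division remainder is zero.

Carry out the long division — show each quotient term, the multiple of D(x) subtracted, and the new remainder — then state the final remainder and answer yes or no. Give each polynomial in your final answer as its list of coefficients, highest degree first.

Step 1: lead(2x⁴ − 12x³ − 45x² − 56x − 24) ÷ lead(D) = 2x⁴ ÷ −x² = −2x². Subtract (−2x²)·D = 2x⁴ − 16x³ − 16x². Remainder: 4x³ − 29x² − 56x − 24.
Step 2: lead(4x³ − 29x² − 56x − 24) ÷ lead(D) = 4x³ ÷ −x² = −4x. Subtract (−4x)·D = 4x³ − 32x² − 32x. Remainder: 3x² − 24x − 24.
Step 3: lead(3x² − 24x − 24) ÷ lead(D) = 3x² ÷ −x² = −3. Subtract (−3)·D = 3x² − 24x − 24. Remainder: 0.

R = [0], so D(x) is a factor of P(x). yes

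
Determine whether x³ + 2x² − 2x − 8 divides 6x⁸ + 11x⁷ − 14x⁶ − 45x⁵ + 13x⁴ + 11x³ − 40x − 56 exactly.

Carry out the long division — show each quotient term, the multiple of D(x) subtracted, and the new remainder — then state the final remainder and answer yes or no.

Step 1: lead(6x⁸ + 11x⁷ − 14x⁶ − 45x⁵ + 13x⁴ + 11x³ − 40x − 56) ÷ lead(D) = 6x⁸ ÷ x³ = 6x⁵. Subtract (6x⁵)·D = 6x⁸ + 12x⁷ − 12x⁶ − 48x⁵. Remainder: −x⁷ − 2x⁶ + 3x⁵ + 13x⁴ + 11x³ − 40x − 56.
Step 2: lead(−x⁷ − 2x⁶ + 3x⁵ + 13x⁴ + 11x³ − 40x − 56) ÷ lead(D) = −x⁷ ÷ x³ = −x⁴. Subtract (−x⁴)·D = −x⁷ − 2x⁶ + 2x⁵ + 8x⁴. Remainder: x⁵ + 5x⁴ + 11x³ − 40x − 56.
Step 3: lead(x⁵ + 5x⁴ + 11x³ − 40x − 56) ÷ lead(D) = x⁵ ÷ x³ = x². Subtract (x²)·D = x⁵ + 2x⁴ − 2x³ − 8x². Remainder: 3x⁴ + 13x³ + 8x² − 40x − 56.
Step 4: lead(3x⁴ + 13x³ + 8x² − 40x − 56) ÷ lead(D) = 3x⁴ ÷ x³ = 3x. Subtract (3x)·D = 3x⁴ + 6x³ − 6x² − 24x. Remainder: 7x³ + 14x² − 16x − 56.
Step 5: lead(7x³ + 14x² − 16x − 56) ÷ lead(D) = 7x³ ÷ x³ = 7. Subtract (7)·D = 7x³ + 14x² − 14x − 56. Remainder: −2x.

R(x) = −2x, so D(x) is not a factor of P(x). no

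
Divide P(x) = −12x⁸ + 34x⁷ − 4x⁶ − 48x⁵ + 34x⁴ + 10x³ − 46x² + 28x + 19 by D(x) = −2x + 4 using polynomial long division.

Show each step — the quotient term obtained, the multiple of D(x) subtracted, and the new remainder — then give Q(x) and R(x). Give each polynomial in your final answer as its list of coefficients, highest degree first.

Q = [6, -5, -8, 8, -1, -7, 9, 4]; R = [3]

Step 1: lead(−12x⁸ + 34x⁷ − 4x⁶ − 48x⁵ + 34x⁴ + 10x³ − 46x² + 28x + 19) ÷ lead(D) = −12x⁸ ÷ −2x = 6x⁷. Subtract (6x⁷)·D = −12x⁸ + 24x⁷. Remainder: 10x⁷ − 4x⁶ − 48x⁵ + 34x⁴ + 10x³ − 46x² + 28x + 19.
Step 2: lead(10x⁷ − 4x⁶ − 48x⁵ + 34x⁴ + 10x³ − 46x² + 28x + 19) ÷ lead(D) = 10x⁷ ÷ −2x = −5x⁶. Subtract (−5x⁶)·D = 10x⁷ − 20x⁶. Remainder: 16x⁶ − 48x⁵ + 34x⁴ + 10x³ − 46x² + 28x + 19.
Step 3: lead(16x⁶ − 48x⁵ + 34x⁴ + 10x³ − 46x² + 28x + 19) ÷ lead(D) = 16x⁶ ÷ −2x = −8x⁵. Subtract (−8x⁵)·D = 16x⁶ − 32x⁵. Remainder: −16x⁵ + 34x⁴ + 10x³ − 46x² + 28x + 19.
Step 4: lead(−16x⁵ + 34x⁴ + 10x³ − 46x² + 28x + 19) ÷ lead(D) = −16x⁵ ÷ −2x = 8x⁴. Subtract (8x⁴)·D = −16x⁵ + 32x⁴. Remainder: 2x⁴ + 10x³ − 46x² + 28x + 19.
Step 5: lead(2x⁴ + 10x³ − 46x² + 28x + 19) ÷ lead(D) = 2x⁴ ÷ −2x = −x³. Subtract (−x³)·D = 2x⁴ − 4x³. Remainder: 14x³ − 46x² + 28x + 19.
Step 6: lead(14x³ − 46x² + 28x + 19) ÷ lead(D) = 14x³ ÷ −2x = −7x². Subtract (−7x²)·D = 14x³ − 28x². Remainder: −18x² + 28x + 19.
Step 7: lead(−18x² + 28x + 19) ÷ lead(D) = −18x² ÷ −2x = 9x. Subtract (9x)·D = −18x² + 36x. Remainder: −8x + 19.
Step 8: lead(−8x + 19) ÷ lead(D) = −8x ÷ −2x = 4. Subtract (4)·D = −8x + 16. Remainder: 3.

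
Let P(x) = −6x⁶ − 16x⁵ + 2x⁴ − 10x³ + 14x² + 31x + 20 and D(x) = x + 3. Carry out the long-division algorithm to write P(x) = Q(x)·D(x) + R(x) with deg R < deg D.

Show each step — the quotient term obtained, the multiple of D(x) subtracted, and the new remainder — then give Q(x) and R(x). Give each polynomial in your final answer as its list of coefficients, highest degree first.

Step 1: lead(−6x⁶ − 16x⁵ + 2x⁴ − 10x³ + 14x² + 31x + 20) ÷ lead(D) = −6x⁶ ÷ x = −6x⁵. Subtract (−6x⁵)·D = −6x⁶ − 18x⁵. Remainder: 2x⁵ + 2x⁴ − 10x³ + 14x² + 31x + 20.
Step 2: lead(2x⁵ + 2x⁴ − 10x³ + 14x² + 31x + 20) ÷ lead(D) = 2x⁵ ÷ x = 2x⁴. Subtract (2x⁴)·D = 2x⁵ + 6x⁴. Remainder: −4x⁴ − 10x³ + 14x² + 31x + 20.
Step 3: lead(−4x⁴ − 10x³ + 14x² + 31x + 20) ÷ lead(D) = −4x⁴ ÷ x = −4x³. Subtract (−4x³)·D = −4x⁴ − 12x³. Remainder: 2x³ + 14x² + 31x + 20.
Step 4: lead(2x³ + 14x² + 31x + 20) ÷ lead(D) = 2x³ ÷ x = 2x². Subtract (2x²)·D = 2x³ + 6x². Remainder: 8x² + 31x + 20.
Step 5: lead(8x² + 31x + 20) ÷ lead(D) = 8x² ÷ x = 8x. Subtract (8x)·D = 8x² + 24x. Remainder: 7x + 20.
Step 6: lead(7x + 20) ÷ lead(D) = 7x ÷ x = 7. Subtract (7)·D = 7x + 21. Remainder: −1.

Q = [-6, 2, -4, 2, 8, 7]; R = [-1]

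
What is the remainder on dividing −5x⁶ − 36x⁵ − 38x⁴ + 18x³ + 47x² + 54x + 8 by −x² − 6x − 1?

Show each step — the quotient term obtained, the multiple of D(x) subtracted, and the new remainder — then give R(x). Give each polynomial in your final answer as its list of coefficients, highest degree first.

Step 1: lead(−5x⁶ − 36x⁵ − 38x⁴ + 18x³ + 47x² + 54x + 8) ÷ lead(D) = −5x⁶ ÷ −x² = 5x⁴. Subtract (5x⁴)·D = −5x⁶ − 30x⁵ − 5x⁴. Remainder: −6x⁵ − 33x⁴ + 18x³ + 47x² + 54x + 8.
Step 2: lead(−6x⁵ − 33x⁴ + 18x³ + 47x² + 54x + 8) ÷ lead(D) = −6x⁵ ÷ −x² = 6x³. Subtract (6x³)·D = −6x⁵ − 36x⁴ − 6x³. Remainder: 3x⁴ + 24x³ + 47x² + 54x + 8.
Step 3: lead(3x⁴ + 24x³ + 47x² + 54x + 8) ÷ lead(D) = 3x⁴ ÷ −x² = −3x². Subtract (−3x²)·D = 3x⁴ + 18x³ + 3x². Remainder: 6x³ + 44x² + 54x + 8.
Step 4: lead(6x³ + 44x² + 54x + 8) ÷ lead(D) = 6x³ ÷ −x² = −6x. Subtract (−6x)·D = 6x³ + 36x² + 6x. Remainder: 8x² + 48x + 8.
Step 5: lead(8x² + 48x + 8) ÷ lead(D) = 8x² ÷ −x² = −8. Subtract (−8)·D = 8x² + 48x + 8. Remainder: 0.

R = [0]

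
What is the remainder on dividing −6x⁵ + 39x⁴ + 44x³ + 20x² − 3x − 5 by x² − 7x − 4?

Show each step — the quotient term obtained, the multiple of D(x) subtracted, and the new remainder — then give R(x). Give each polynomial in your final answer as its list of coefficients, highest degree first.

Step 1: lead(−6x⁵ + 39x⁴ + 44x³ + 20x² − 3x − 5) ÷ lead(D) = −6x⁵ ÷ x² = −6x³. Subtract (−6x³)·D = −6x⁵ + 42x⁴ + 24x³. Remainder: −3x⁴ + 20x³ + 20x² − 3x − 5.
Step 2: lead(−3x⁴ + 20x³ + 20x² − 3x − 5) ÷ lead(D) = −3x⁴ ÷ x² = −3x². Subtract (−3x²)·D = −3x⁴ + 21x³ + 12x². Remainder: −x³ + 8x² − 3x − 5.
Step 3: lead(−x³ + 8x² − 3x − 5) ÷ lead(D) = −x³ ÷ x² = −x. Subtract (−x)·D = −x³ + 7x² + 4x. Remainder: x² − 7x − 5.
Step 4: lead(x² − 7x − 5) ÷ lead(D) = x² ÷ x² = 1. Subtract (1)·D = x² − 7x − 4. Remainder: −1.

R = [-1]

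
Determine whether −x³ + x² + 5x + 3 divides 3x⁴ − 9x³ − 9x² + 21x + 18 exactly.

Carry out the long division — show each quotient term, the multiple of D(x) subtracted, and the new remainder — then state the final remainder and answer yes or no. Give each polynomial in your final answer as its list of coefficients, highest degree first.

Step 1: lead(3x⁴ − 9x³ − 9x² + 21x + 18) ÷ lead(D) = 3x⁴ ÷ −x³ = −3x. Subtract (−3x)·D = 3x⁴ − 3x³ − 15x² − 9x. Remainder: −6x³ + 6x² + 30x + 18.
Step 2: lead(−6x³ + 6x² + 30x + 18) ÷ lead(D) = −6x³ ÷ −x³ = 6. Subtract (6)·D = −6x³ + 6x² + 30x + 18. Remainder: 0.

R = [0], so D(x) is a factor of P(x). yes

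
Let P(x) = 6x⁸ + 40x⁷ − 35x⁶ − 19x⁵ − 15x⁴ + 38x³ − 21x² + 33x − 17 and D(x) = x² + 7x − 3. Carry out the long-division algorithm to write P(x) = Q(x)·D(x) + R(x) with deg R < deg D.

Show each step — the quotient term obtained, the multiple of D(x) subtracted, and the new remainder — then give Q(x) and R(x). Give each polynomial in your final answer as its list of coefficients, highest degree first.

Step 1: lead(6x⁸ + 40x⁷ − 35x⁶ − 19x⁵ − 15x⁴ + 38x³ − 21x² + 33x − 17) ÷ lead(D) = 6x⁸ ÷ x² = 6x⁶. Subtract (6x⁶)·D = 6x⁸ + 42x⁷ − 18x⁶. Remainder: −2x⁷ − 17x⁶ − 19x⁵ − 15x⁴ + 38x³ − 21x² + 33x − 17.
Step 2: lead(−2x⁷ − 17x⁶ − 19x⁵ − 15x⁴ + 38x³ − 21x² + 33x − 17) ÷ lead(D) = −2x⁷ ÷ x² = −2x⁵. Subtract (−2x⁵)·D = −2x⁷ − 14x⁶ + 6x⁵. Remainder: −3x⁶ − 25x⁵ − 15x⁴ + 38x³ − 21x² + 33x − 17.
Step 3: lead(−3x⁶ − 25x⁵ − 15x⁴ + 38x³ − 21x² + 33x − 17) ÷ lead(D) = −3x⁶ ÷ x² = −3x⁴. Subtract (−3x⁴)·D = −3x⁶ − 21x⁵ + 9x⁴. Remainder: −4x⁵ − 24x⁴ + 38x³ − 21x² + 33x − 17.
Step 4: lead(−4x⁵ − 24x⁴ + 38x³ − 21x² + 33x − 17) ÷ lead(D) = −4x⁵ ÷ x² = −4x³. Subtract (−4x³)·D = −4x⁵ − 28x⁴ + 12x³. Remainder: 4x⁴ + 26x³ − 21x² + 33x − 17.
Step 5: lead(4x⁴ + 26x³ − 21x² + 33x − 17) ÷ lead(D) = 4x⁴ ÷ x² = 4x². Subtract (4x²)·D = 4x⁴ + 28x³ − 12x². Remainder: −2x³ − 9x² + 33x − 17.
Step 6: lead(−2x³ − 9x² + 33x − 17) ÷ lead(D) = −2x³ ÷ x² = −2x. Subtract (−2x)·D = −2x³ − 14x² + 6x. Remainder: 5x² + 27x − 17.
Step 7: lead(5x² + 27x − 17) ÷ lead(D) = 5x² ÷ x² = 5. Subtract (5)·D = 5x² + 35x − 15. Remainder: −8x − 2.

Q = [6, -2, -3, -4, 4, -2, 5]; R = [-8, -2]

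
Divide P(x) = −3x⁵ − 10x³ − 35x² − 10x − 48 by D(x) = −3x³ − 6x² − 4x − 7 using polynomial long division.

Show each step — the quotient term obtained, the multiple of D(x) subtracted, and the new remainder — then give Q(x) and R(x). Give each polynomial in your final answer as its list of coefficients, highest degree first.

Q = [1, -2, 6]; R = [-6]

Step 1: lead(−3x⁵ − 10x³ − 35x² − 10x − 48) ÷ lead(D) = −3x⁵ ÷ −3x³ = x². Subtract (x²)·D = −3x⁵ − 6x⁴ − 4x³ − 7x². Remainder: 6x⁴ − 6x³ − 28x² − 10x − 48.
Step 2: lead(6x⁴ − 6x³ − 28x² − 10x − 48) ÷ lead(D) = 6x⁴ ÷ −3x³ = −2x. Subtract (−2x)·D = 6x⁴ + 12x³ + 8x² + 14x. Remainder: −18x³ − 36x² − 24x − 48.
Step 3: lead(−18x³ − 36x² − 24x − 48) ÷ lead(D) = −18x³ ÷ −3x³ = 6. Subtract (6)·D = −18x³ − 36x² − 24x − 42. Remainder: −6.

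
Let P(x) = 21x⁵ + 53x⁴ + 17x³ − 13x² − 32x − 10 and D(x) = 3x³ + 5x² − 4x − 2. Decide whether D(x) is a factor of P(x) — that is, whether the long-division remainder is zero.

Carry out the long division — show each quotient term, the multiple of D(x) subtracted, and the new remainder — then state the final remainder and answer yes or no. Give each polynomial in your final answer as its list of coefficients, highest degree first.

Step 1: lead(21x⁵ + 53x⁴ + 17x³ − 13x² − 32x − 10) ÷ lead(D) = 21x⁵ ÷ 3x³ = 7x². Subtract (7x²)·D = 21x⁵ + 35x⁴ − 28x³ − 14x². Remainder: 18x⁴ + 45x³ + x² − 32x − 10.
Step 2: lead(18x⁴ + 45x³ + x² − 32x − 10) ÷ lead(D) = 18x⁴ ÷ 3x³ = 6x. Subtract (6x)·D = 18x⁴ + 30x³ − 24x² − 12x. Remainder: 15x³ + 25x² − 20x − 10.
Step 3: lead(15x³ + 25x² − 20x − 10) ÷ lead(D) = 15x³ ÷ 3x³ = 5. Subtract (5)·D = 15x³ + 25x² − 20x − 10. Remainder: 0.

R = [0], so D(x) is a factor of P(x). yes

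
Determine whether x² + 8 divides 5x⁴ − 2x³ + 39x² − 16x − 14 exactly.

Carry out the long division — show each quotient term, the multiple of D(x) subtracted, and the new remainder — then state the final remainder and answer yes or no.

R(x) = −6, so D(x) is not a factor of P(x). no

Step 1: lead(5x⁴ − 2x³ + 39x² − 16x − 14) ÷ lead(D) = 5x⁴ ÷ x² = 5x². Subtract (5x²)·D = 5x⁴ + 40x². Remainder: −2x³ − x² − 16x − 14.
Step 2: lead(−2x³ − x² − 16x − 14) ÷ lead(D) = −2x³ ÷ x² = −2x. Subtract (−2x)·D = −2x³ − 16x. Remainder: −x² − 14.
Step 3: lead(−x² − 14) ÷ lead(D) = −x² ÷ x² = −1. Subtract (−1)·D = −x² − 8. Remainder: −6.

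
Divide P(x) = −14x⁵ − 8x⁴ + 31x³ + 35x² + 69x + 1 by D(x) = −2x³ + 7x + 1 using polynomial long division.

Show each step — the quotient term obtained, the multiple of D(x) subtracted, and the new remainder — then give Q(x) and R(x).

Step 1: lead(−14x⁵ − 8x⁴ + 31x³ + 35x² + 69x + 1) ÷ lead(D) = −14x⁵ ÷ −2x³ = 7x². Subtract (7x²)·D = −14x⁵ + 49x³ + 7x². Remainder: −8x⁴ − 18x³ + 28x² + 69x + 1.
Step 2: lead(−8x⁴ − 18x³ + 28x² + 69x + 1) ÷ lead(D) = −8x⁴ ÷ −2x³ = 4x. Subtract (4x)·D = −8x⁴ + 28x² + 4x. Remainder: −18x³ + 65x + 1.
Step 3: lead(−18x³ + 65x + 1) ÷ lead(D) = −18x³ ÷ −2x³ = 9. Subtract (9)·D = −18x³ + 63x + 9. Remainder: 2x − 8.

Q(x) = 7x² + 4x + 9; R(x) = 2x − 8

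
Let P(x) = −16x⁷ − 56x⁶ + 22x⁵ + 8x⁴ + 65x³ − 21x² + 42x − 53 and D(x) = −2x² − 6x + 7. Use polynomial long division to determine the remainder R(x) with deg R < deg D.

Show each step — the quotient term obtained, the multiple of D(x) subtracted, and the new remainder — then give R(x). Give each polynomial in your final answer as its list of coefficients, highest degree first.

Step 1: lead(−16x⁷ − 56x⁶ + 22x⁵ + 8x⁴ + 65x³ − 21x² + 42x − 53) ÷ lead(D) = −16x⁷ ÷ −2x² = 8x⁵. Subtract (8x⁵)·D = −16x⁷ − 48x⁶ + 56x⁵. Remainder: −8x⁶ − 34x⁵ + 8x⁴ + 65x³ − 21x² + 42x − 53.
Step 2: lead(−8x⁶ − 34x⁵ + 8x⁴ + 65x³ − 21x² + 42x − 53) ÷ lead(D) = −8x⁶ ÷ −2x² = 4x⁴. Subtract (4x⁴)·D = −8x⁶ − 24x⁵ + 28x⁴. Remainder: −10x⁵ − 20x⁴ + 65x³ − 21x² + 42x − 53.
Step 3: lead(−10x⁵ − 20x⁴ + 65x³ − 21x² + 42x − 53) ÷ lead(D) = −10x⁵ ÷ −2x² = 5x³. Subtract (5x³)·D = −10x⁵ − 30x⁴ + 35x³. Remainder: 10x⁴ + 30x³ − 21x² + 42x − 53.
Step 4: lead(10x⁴ + 30x³ − 21x² + 42x − 53) ÷ lead(D) = 10x⁴ ÷ −2x² = −5x². Subtract (−5x²)·D = 10x⁴ + 30x³ − 35x². Remainder: 14x² + 42x − 53.
Step 5: lead(14x² + 42x − 53) ÷ lead(D) = 14x² ÷ −2x² = −7. Subtract (−7)·D = 14x² + 42x − 49. Remainder: −4.

R = [-4]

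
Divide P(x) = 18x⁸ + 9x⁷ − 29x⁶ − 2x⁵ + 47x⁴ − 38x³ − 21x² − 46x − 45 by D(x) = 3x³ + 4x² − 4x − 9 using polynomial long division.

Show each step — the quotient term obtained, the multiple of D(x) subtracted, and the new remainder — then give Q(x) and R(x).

Step 1: lead(18x⁸ + 9x⁷ − 29x⁶ − 2x⁵ + 47x⁴ − 38x³ − 21x² − 46x − 45) ÷ lead(D) = 18x⁸ ÷ 3x³ = 6x⁵. Subtract (6x⁵)·D = 18x⁸ + 24x⁷ − 24x⁶ − 54x⁵. Remainder: −15x⁷ − 5x⁶ + 52x⁵ + 47x⁴ − 38x³ − 21x² − 46x − 45.
Step 2: lead(−15x⁷ − 5x⁶ + 52x⁵ + 47x⁴ − 38x³ − 21x² − 46x − 45) ÷ lead(D) = −15x⁷ ÷ 3x³ = −5x⁴. Subtract (−5x⁴)·D = −15x⁷ − 20x⁶ + 20x⁵ + 45x⁴. Remainder: 15x⁶ + 32x⁵ + 2x⁴ − 38x³ − 21x² − 46x − 45.
Step 3: lead(15x⁶ + 32x⁵ + 2x⁴ − 38x³ − 21x² − 46x − 45) ÷ lead(D) = 15x⁶ ÷ 3x³ = 5x³. Subtract (5x³)·D = 15x⁶ + 20x⁵ − 20x⁴ − 45x³. Remainder: 12x⁵ + 22x⁴ + 7x³ − 21x² − 46x − 45.
Step 4: lead(12x⁵ + 22x⁴ + 7x³ − 21x² − 46x − 45) ÷ lead(D) = 12x⁵ ÷ 3x³ = 4x². Subtract (4x²)·D = 12x⁵ + 16x⁴ − 16x³ − 36x². Remainder: 6x⁴ + 23x³ + 15x² − 46x − 45.
Step 5: lead(6x⁴ + 23x³ + 15x² − 46x − 45) ÷ lead(D) = 6x⁴ ÷ 3x³ = 2x. Subtract (2x)·D = 6x⁴ + 8x³ − 8x² − 18x. Remainder: 15x³ + 23x² − 28x − 45.
Step 6: lead(15x³ + 23x² − 28x − 45) ÷ lead(D) = 15x³ ÷ 3x³ = 5. Subtract (5)·D = 15x³ + 20x² − 20x − 45. Remainder: 3x² − 8x.

Q(x) = 6x⁵ − 5x⁴ + 5x³ + 4x² + 2x + 5; R(x) = 3x² − 8x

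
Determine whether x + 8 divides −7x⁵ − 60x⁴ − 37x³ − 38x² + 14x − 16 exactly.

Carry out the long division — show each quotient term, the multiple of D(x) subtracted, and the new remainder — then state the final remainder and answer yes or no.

Step 1: lead(−7x⁵ − 60x⁴ − 37x³ − 38x² + 14x − 16) ÷ lead(D) = −7x⁵ ÷ x = −7x⁴. Subtract (−7x⁴)·D = −7x⁵ − 56x⁴. Remainder: −4x⁴ − 37x³ − 38x² + 14x − 16.
Step 2: lead(−4x⁴ − 37x³ − 38x² + 14x − 16) ÷ lead(D) = −4x⁴ ÷ x = −4x³. Subtract (−4x³)·D = −4x⁴ − 32x³. Remainder: −5x³ − 38x² + 14x − 16.
Step 3: lead(−5x³ − 38x² + 14x − 16) ÷ lead(D) = −5x³ ÷ x = −5x². Subtract (−5x²)·D = −5x³ − 40x². Remainder: 2x² + 14x − 16.
Step 4: lead(2x² + 14x − 16) ÷ lead(D) = 2x² ÷ x = 2x. Subtract (2x)·D = 2x² + 16x. Remainder: −2x − 16.
Step 5: lead(−2x − 16) ÷ lead(D) = −2x ÷ x = −2. Subtract (−2)·D = −2x − 16. Remainder: 0.

R(x) = 0, so D(x) is a factor of P(x). yes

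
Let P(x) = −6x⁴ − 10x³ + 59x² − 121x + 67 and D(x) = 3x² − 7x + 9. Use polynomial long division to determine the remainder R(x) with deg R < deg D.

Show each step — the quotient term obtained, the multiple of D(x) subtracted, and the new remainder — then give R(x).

Step 1: lead(−6x⁴ − 10x³ + 59x² − 121x + 67) ÷ lead(D) = −6x⁴ ÷ 3x² = −2x². Subtract (−2x²)·D = −6x⁴ + 14x³ − 18x². Remainder: −24x³ + 77x² − 121x + 67.
Step 2: lead(−24x³ + 77x² − 121x + 67) ÷ lead(D) = −24x³ ÷ 3x² = −8x. Subtract (−8x)·D = −24x³ + 56x² − 72x. Remainder: 21x² − 49x + 67.
Step 3: lead(21x² − 49x + 67) ÷ lead(D) = 21x² ÷ 3x² = 7. Subtract (7)·D = 21x² − 49x + 63. Remainder: 4.

R(x) = 4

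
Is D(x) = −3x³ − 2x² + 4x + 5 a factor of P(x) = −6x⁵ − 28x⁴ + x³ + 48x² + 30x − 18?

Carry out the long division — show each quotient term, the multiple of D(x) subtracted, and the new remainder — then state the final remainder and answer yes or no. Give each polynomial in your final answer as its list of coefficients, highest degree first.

Step 1: lead(−6x⁵ − 28x⁴ + x³ + 48x² + 30x − 18) ÷ lead(D) = −6x⁵ ÷ −3x³ = 2x². Subtract (2x²)·D = −6x⁵ − 4x⁴ + 8x³ + 10x². Remainder: −24x⁴ − 7x³ + 38x² + 30x − 18.
Step 2: lead(−24x⁴ − 7x³ + 38x² + 30x − 18) ÷ lead(D) = −24x⁴ ÷ −3x³ = 8x. Subtract (8x)·D = −24x⁴ − 16x³ + 32x² + 40x. Remainder: 9x³ + 6x² − 10x − 18.
Step 3: lead(9x³ + 6x² − 10x − 18) ÷ lead(D) = 9x³ ÷ −3x³ = −3. Subtract (−3)·D = 9x³ + 6x² − 12x − 15. Remainder: 2x − 3.

R = [2, -3], so D(x) is not a factor of P(x). no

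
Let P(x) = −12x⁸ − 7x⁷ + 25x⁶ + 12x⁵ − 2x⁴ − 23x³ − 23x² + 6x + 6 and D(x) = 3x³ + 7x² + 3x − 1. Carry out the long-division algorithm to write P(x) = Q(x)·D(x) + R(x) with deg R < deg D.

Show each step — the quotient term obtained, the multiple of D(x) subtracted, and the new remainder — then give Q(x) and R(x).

Q(x) = −4x⁵ + 7x⁴ − 4x³ + 5x² − 6x; R(x) = 6

Step 1: lead(−12x⁸ − 7x⁷ + 25x⁶ + 12x⁵ − 2x⁴ − 23x³ − 23x² + 6x + 6) ÷ lead(D) = −12x⁸ ÷ 3x³ = −4x⁵. Subtract (−4x⁵)·D = −12x⁸ − 28x⁷ − 12x⁶ + 4x⁵. Remainder: 21x⁷ + 37x⁶ + 8x⁵ − 2x⁴ − 23x³ − 23x² + 6x + 6.
Step 2: lead(21x⁷ + 37x⁶ + 8x⁵ − 2x⁴ − 23x³ − 23x² + 6x + 6) ÷ lead(D) = 21x⁷ ÷ 3x³ = 7x⁴. Subtract (7x⁴)·D = 21x⁷ + 49x⁶ + 21x⁵ − 7x⁴. Remainder: −12x⁶ − 13x⁵ + 5x⁴ − 23x³ − 23x² + 6x + 6.
Step 3: lead(−12x⁶ − 13x⁵ + 5x⁴ − 23x³ − 23x² + 6x + 6) ÷ lead(D) = −12x⁶ ÷ 3x³ = −4x³. Subtract (−4x³)·D = −12x⁶ − 28x⁵ − 12x⁴ + 4x³. Remainder: 15x⁵ + 17x⁴ − 27x³ − 23x² + 6x + 6.
Step 4: lead(15x⁵ + 17x⁴ − 27x³ − 23x² + 6x + 6) ÷ lead(D) = 15x⁵ ÷ 3x³ = 5x². Subtract (5x²)·D = 15x⁵ + 35x⁴ + 15x³ − 5x². Remainder: −18x⁴ − 42x³ − 18x² + 6x + 6.
Step 5: lead(−18x⁴ − 42x³ − 18x² + 6x + 6) ÷ lead(D) = −18x⁴ ÷ 3x³ = −6x. Subtract (−6x)·D = −18x⁴ − 42x³ − 18x² + 6x. Remainder: 6.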